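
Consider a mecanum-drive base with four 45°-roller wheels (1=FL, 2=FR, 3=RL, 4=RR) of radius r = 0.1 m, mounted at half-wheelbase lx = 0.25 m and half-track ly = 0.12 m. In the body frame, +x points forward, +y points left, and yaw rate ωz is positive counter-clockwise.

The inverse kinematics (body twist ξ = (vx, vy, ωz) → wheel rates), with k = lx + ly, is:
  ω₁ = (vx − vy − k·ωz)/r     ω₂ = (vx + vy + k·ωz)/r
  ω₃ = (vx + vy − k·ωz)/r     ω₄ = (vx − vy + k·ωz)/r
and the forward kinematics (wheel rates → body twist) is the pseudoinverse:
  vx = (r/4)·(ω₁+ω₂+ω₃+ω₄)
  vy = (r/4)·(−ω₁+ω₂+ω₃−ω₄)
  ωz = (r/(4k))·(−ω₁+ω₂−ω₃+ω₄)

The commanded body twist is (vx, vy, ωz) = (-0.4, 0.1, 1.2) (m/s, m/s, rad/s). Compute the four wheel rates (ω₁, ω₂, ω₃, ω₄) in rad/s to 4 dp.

(-9.4400, 1.4400, -7.4400, -0.5600)

k = lx + ly = 0.25 + 0.12 = 0.3700;  k·ωz = 0.3700·1.2 = 0.4440
ω₁ (FL) = (vx − vy − k·ωz)/r = -0.9440/0.1 = -9.4400
ω₂ (FR) = (vx + vy + k·ωz)/r = 0.1440/0.1 = 1.4400
ω₃ (RL) = (vx + vy − k·ωz)/r = -0.7440/0.1 = -7.4400
ω₄ (RR) = (vx − vy + k·ωz)/r = -0.0560/0.1 = -0.5600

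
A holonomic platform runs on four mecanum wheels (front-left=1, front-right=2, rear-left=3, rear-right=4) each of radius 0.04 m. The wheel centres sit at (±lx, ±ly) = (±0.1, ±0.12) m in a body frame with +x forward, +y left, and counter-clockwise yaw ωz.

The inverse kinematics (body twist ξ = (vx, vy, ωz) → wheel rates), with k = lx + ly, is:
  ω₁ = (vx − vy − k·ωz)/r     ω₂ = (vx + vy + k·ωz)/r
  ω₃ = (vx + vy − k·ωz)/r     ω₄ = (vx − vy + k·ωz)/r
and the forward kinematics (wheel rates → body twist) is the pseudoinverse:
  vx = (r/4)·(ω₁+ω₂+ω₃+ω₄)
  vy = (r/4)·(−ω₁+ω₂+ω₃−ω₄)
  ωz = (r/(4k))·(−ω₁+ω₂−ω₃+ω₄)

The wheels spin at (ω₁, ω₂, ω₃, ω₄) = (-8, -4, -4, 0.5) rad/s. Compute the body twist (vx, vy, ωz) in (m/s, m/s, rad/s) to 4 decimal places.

(-0.1550, -0.0050, 0.3864)

k = lx + ly = 0.1 + 0.12 = 0.2200
ω₁+ω₂+ω₃+ω₄ = -15.5000  →  vx = (0.04/4)·-15.5000 = -0.1550
−ω₁+ω₂+ω₃−ω₄ = -0.5000  →  vy = (0.04/4)·-0.5000 = -0.0050
−ω₁+ω₂−ω₃+ω₄ = 8.5000  →  ωz = (0.04/0.8800)·8.5000 = 0.3864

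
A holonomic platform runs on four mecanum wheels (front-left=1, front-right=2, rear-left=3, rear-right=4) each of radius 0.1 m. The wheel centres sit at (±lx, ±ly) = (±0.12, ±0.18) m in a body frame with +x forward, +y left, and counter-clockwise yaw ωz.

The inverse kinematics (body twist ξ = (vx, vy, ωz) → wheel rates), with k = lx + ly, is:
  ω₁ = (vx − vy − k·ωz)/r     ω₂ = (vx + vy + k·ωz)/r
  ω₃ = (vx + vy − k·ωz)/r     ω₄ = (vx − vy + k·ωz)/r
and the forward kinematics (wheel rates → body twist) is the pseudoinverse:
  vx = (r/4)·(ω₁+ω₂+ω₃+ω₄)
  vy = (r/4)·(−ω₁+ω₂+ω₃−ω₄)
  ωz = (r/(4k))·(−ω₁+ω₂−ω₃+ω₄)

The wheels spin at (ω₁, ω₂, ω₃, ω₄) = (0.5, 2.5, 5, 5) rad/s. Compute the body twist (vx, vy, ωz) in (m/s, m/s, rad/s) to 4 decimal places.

(0.3250, 0.0500, 0.1667)

k = lx + ly = 0.12 + 0.18 = 0.3000
ω₁+ω₂+ω₃+ω₄ = 13.0000  →  vx = (0.1/4)·13.0000 = 0.3250
−ω₁+ω₂+ω₃−ω₄ = 2.0000  →  vy = (0.1/4)·2.0000 = 0.0500
−ω₁+ω₂−ω₃+ω₄ = 2.0000  →  ωz = (0.1/1.2000)·2.0000 = 0.1667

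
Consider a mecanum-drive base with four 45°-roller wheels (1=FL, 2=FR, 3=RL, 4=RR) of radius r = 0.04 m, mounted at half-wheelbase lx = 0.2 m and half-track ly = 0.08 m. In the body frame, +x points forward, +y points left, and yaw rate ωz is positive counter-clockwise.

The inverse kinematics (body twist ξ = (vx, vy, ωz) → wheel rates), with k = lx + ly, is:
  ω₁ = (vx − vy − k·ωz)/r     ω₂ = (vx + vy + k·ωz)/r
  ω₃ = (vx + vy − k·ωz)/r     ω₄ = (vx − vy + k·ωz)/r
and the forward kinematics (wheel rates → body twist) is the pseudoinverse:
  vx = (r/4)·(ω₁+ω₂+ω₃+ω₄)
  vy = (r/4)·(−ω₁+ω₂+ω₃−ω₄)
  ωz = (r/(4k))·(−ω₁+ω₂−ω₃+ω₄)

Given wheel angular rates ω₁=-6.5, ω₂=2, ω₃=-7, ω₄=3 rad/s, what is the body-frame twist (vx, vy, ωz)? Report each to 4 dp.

(-0.0850, -0.0150, 0.6607)

k = lx + ly = 0.2 + 0.08 = 0.2800
ω₁+ω₂+ω₃+ω₄ = -8.5000  →  vx = (0.04/4)·-8.5000 = -0.0850
−ω₁+ω₂+ω₃−ω₄ = -1.5000  →  vy = (0.04/4)·-1.5000 = -0.0150
−ω₁+ω₂−ω₃+ω₄ = 18.5000  →  ωz = (0.04/1.1200)·18.5000 = 0.6607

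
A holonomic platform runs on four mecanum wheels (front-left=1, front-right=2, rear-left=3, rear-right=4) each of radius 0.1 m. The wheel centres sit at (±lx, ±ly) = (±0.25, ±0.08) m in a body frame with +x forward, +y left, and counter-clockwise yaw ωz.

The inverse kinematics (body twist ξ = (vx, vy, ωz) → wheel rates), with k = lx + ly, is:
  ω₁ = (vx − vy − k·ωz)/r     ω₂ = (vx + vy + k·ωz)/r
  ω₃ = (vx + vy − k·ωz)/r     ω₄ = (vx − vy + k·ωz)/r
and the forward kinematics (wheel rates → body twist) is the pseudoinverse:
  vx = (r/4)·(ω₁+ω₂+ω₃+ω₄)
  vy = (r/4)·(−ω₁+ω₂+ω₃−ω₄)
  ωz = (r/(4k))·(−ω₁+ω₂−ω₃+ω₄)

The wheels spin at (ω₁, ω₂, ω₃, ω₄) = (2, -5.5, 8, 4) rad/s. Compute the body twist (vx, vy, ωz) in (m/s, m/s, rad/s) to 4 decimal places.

k = lx + ly = 0.25 + 0.08 = 0.3300
ω₁+ω₂+ω₃+ω₄ = 8.5000  →  vx = (0.1/4)·8.5000 = 0.2125
−ω₁+ω₂+ω₃−ω₄ = -3.5000  →  vy = (0.1/4)·-3.5000 = -0.0875
−ω₁+ω₂−ω₃+ω₄ = -11.5000  →  ωz = (0.1/1.3200)·-11.5000 = -0.8712

(0.2125, -0.0875, -0.8712)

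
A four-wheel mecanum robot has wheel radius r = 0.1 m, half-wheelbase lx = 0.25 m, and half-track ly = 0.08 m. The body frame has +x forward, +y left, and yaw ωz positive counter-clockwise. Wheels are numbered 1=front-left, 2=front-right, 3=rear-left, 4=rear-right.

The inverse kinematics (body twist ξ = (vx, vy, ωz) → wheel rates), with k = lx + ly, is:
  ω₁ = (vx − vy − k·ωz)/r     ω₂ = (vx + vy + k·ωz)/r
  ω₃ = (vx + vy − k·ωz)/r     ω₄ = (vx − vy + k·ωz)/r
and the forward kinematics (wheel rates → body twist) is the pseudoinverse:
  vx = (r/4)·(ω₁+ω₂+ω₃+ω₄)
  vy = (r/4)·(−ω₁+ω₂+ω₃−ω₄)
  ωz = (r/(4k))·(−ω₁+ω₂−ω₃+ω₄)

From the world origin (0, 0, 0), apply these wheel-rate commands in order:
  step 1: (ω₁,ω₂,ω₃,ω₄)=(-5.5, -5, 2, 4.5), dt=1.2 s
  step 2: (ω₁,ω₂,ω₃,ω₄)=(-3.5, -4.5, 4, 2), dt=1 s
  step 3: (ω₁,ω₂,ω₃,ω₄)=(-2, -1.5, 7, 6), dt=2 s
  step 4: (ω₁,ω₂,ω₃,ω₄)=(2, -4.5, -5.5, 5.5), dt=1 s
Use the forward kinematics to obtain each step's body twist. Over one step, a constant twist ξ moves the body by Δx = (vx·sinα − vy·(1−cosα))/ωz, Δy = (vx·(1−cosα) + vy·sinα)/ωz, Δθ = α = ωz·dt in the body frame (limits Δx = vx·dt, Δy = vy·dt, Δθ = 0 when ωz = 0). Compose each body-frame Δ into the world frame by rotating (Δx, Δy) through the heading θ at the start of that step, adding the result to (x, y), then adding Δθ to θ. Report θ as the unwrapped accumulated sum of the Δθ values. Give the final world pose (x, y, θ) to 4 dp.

(0.3099, -0.4200, 0.3106)

step 1: ξ=(vx,vy,ωz)=(-0.1000, -0.0500, 0.2273), dt=1.2 → body Δ=(-0.1104, -0.0755, 0.2727) → world pose (-0.1104, -0.0755, 0.2727)
step 2: ξ=(vx,vy,ωz)=(-0.0500, 0.0250, -0.2273), dt=1.0 → body Δ=(-0.0467, 0.0304, -0.2273) → world pose (-0.1636, -0.0588, 0.0455)
step 3: ξ=(vx,vy,ωz)=(0.2375, 0.0375, -0.0379), dt=2.0 → body Δ=(0.4774, 0.0569, -0.0758) → world pose (0.3107, 0.0198, -0.0303)
step 4: ξ=(vx,vy,ωz)=(-0.0625, -0.4375, 0.3409), dt=1.0 → body Δ=(0.0126, -0.4396, 0.3409) → world pose (0.3099, -0.4200, 0.3106)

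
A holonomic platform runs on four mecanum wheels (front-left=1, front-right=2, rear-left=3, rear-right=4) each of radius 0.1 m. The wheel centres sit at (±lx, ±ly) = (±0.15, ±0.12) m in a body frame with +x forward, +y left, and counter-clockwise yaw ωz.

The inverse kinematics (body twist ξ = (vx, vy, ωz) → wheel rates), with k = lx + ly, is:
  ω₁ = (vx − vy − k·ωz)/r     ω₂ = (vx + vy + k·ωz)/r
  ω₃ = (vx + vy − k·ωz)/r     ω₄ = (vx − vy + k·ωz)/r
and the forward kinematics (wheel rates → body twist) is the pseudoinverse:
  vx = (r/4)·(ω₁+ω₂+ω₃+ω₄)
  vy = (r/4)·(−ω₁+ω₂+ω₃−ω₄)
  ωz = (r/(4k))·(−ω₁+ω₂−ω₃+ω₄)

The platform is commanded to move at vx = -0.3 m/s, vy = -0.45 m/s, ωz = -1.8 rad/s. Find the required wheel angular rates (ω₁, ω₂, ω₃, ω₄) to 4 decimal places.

k = lx + ly = 0.15 + 0.12 = 0.2700;  k·ωz = 0.2700·-1.8 = -0.4860
ω₁ (FL) = (vx − vy − k·ωz)/r = 0.6360/0.1 = 6.3600
ω₂ (FR) = (vx + vy + k·ωz)/r = -1.2360/0.1 = -12.3600
ω₃ (RL) = (vx + vy − k·ωz)/r = -0.2640/0.1 = -2.6400
ω₄ (RR) = (vx − vy + k·ωz)/r = -0.3360/0.1 = -3.3600

(6.3600, -12.3600, -2.6400, -3.3600)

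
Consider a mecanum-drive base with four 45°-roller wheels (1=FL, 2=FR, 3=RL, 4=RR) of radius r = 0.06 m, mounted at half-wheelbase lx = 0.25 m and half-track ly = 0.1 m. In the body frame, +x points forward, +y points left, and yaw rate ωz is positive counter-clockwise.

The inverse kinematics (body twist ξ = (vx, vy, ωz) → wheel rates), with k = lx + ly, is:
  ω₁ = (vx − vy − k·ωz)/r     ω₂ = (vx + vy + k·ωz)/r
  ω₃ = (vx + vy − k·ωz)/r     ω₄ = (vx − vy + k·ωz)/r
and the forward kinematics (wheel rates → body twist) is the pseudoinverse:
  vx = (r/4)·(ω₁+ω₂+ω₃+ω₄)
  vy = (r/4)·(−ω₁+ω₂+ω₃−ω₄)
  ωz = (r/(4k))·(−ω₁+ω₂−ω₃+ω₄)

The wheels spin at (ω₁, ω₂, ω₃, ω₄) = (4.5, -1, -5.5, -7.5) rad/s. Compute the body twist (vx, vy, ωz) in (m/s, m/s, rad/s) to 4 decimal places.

(-0.1425, -0.0525, -0.3214)

k = lx + ly = 0.25 + 0.1 = 0.3500
ω₁+ω₂+ω₃+ω₄ = -9.5000  →  vx = (0.06/4)·-9.5000 = -0.1425
−ω₁+ω₂+ω₃−ω₄ = -3.5000  →  vy = (0.06/4)·-3.5000 = -0.0525
−ω₁+ω₂−ω₃+ω₄ = -7.5000  →  ωz = (0.06/1.4000)·-7.5000 = -0.3214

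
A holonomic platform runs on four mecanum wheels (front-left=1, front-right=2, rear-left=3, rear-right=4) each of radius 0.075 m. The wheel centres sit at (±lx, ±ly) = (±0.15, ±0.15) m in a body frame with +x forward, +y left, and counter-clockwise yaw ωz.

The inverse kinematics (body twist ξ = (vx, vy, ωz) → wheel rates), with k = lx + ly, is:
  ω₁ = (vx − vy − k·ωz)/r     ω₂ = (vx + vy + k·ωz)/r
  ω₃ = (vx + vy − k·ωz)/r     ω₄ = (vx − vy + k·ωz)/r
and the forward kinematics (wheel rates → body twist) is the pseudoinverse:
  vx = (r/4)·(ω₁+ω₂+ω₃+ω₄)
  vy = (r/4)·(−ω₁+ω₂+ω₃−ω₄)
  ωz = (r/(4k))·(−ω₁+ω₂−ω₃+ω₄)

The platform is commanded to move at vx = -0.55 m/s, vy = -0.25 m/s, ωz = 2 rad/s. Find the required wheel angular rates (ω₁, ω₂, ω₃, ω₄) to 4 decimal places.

k = lx + ly = 0.15 + 0.15 = 0.3000;  k·ωz = 0.3000·2 = 0.6000
ω₁ (FL) = (vx − vy − k·ωz)/r = -0.9000/0.075 = -12.0000
ω₂ (FR) = (vx + vy + k·ωz)/r = -0.2000/0.075 = -2.6667
ω₃ (RL) = (vx + vy − k·ωz)/r = -1.4000/0.075 = -18.6667
ω₄ (RR) = (vx − vy + k·ωz)/r = 0.3000/0.075 = 4.0000

(-12.0000, -2.6667, -18.6667, 4.0000)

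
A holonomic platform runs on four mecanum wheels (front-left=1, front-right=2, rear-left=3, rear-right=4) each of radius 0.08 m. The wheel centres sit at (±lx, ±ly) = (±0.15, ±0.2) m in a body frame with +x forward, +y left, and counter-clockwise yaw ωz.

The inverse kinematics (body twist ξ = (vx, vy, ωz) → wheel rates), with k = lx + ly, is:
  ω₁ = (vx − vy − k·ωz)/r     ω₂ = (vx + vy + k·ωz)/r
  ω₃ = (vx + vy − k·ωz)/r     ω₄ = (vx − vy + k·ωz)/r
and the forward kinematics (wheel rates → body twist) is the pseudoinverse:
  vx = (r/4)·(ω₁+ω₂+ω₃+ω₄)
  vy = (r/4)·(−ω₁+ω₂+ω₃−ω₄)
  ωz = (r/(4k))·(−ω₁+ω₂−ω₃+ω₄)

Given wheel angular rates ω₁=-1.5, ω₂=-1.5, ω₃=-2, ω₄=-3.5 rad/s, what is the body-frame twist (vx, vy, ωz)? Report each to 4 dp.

(-0.1700, 0.0300, -0.0857)

k = lx + ly = 0.15 + 0.2 = 0.3500
ω₁+ω₂+ω₃+ω₄ = -8.5000  →  vx = (0.08/4)·-8.5000 = -0.1700
−ω₁+ω₂+ω₃−ω₄ = 1.5000  →  vy = (0.08/4)·1.5000 = 0.0300
−ω₁+ω₂−ω₃+ω₄ = -1.5000  →  ωz = (0.08/1.4000)·-1.5000 = -0.0857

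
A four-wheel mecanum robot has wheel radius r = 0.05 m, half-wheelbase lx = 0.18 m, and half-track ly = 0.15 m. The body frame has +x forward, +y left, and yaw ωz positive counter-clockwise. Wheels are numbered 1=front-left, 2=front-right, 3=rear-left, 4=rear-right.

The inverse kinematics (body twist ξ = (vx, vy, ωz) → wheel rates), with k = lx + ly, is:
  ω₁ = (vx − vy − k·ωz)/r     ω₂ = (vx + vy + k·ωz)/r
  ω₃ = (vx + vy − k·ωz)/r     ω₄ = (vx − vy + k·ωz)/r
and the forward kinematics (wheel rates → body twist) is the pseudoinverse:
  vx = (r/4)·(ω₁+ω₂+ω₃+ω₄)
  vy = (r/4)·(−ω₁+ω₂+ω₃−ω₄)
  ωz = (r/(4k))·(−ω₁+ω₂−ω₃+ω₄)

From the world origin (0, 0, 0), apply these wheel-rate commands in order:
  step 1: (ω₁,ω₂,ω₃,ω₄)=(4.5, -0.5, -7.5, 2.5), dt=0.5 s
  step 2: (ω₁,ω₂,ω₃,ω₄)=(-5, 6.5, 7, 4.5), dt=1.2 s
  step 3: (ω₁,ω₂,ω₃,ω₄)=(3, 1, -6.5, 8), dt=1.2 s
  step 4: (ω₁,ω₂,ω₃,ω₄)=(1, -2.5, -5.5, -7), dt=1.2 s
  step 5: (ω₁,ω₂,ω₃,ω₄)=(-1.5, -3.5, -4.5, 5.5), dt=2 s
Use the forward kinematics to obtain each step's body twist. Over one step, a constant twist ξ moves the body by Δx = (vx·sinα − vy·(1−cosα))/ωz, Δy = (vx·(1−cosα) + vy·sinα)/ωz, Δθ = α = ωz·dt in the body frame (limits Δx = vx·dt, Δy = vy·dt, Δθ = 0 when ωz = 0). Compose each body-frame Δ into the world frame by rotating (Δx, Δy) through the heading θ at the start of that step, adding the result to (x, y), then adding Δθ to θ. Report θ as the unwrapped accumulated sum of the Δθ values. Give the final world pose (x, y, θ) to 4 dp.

step 1: ξ=(vx,vy,ωz)=(-0.0125, -0.1875, 0.1894), dt=0.5 → body Δ=(-0.0018, -0.0939, 0.0947) → world pose (-0.0018, -0.0939, 0.0947)
step 2: ξ=(vx,vy,ωz)=(0.1625, 0.1750, 0.3409), dt=1.2 → body Δ=(0.1472, 0.2435, 0.4091) → world pose (0.1218, 0.1625, 0.5038)
step 3: ξ=(vx,vy,ωz)=(0.0688, -0.2063, 0.4735), dt=1.2 → body Δ=(0.1466, -0.2116, 0.5682) → world pose (0.3523, 0.0479, 1.0720)
step 4: ξ=(vx,vy,ωz)=(-0.1750, -0.0250, -0.1894), dt=1.2 → body Δ=(-0.2116, -0.0060, -0.2273) → world pose (0.2563, -0.1408, 0.8447)
step 5: ξ=(vx,vy,ωz)=(-0.0500, -0.1500, 0.3030), dt=2.0 → body Δ=(-0.0058, -0.3114, 0.6061) → world pose (0.4852, -0.3518, 1.4508)

(0.4852, -0.3518, 1.4508)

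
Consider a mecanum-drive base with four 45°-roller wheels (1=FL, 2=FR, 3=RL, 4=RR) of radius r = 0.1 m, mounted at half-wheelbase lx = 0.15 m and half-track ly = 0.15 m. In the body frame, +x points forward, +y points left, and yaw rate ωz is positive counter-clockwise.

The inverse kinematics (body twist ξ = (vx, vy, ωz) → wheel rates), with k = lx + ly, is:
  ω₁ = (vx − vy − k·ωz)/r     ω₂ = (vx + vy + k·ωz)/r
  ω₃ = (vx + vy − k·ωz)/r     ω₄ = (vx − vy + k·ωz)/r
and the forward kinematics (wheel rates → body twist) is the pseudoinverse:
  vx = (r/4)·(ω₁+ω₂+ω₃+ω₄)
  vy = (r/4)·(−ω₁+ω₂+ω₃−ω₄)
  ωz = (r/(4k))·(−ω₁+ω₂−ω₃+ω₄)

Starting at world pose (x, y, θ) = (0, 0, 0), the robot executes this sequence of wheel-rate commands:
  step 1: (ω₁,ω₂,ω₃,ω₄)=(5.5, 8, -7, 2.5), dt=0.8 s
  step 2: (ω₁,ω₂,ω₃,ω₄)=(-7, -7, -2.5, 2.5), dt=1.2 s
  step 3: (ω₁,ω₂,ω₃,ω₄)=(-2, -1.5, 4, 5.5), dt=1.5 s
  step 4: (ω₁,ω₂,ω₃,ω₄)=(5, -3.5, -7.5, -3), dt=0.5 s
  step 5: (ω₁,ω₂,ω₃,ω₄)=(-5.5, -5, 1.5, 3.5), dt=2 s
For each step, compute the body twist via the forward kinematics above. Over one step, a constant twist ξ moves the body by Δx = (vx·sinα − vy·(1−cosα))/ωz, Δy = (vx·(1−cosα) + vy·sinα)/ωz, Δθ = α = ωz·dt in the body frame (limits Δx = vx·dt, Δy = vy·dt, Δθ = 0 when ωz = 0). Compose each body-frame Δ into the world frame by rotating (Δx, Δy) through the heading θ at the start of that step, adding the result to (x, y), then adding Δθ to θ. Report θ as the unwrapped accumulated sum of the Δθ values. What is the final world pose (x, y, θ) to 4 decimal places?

(0.4359, -0.6751, 1.8000)

step 1: ξ=(vx,vy,ωz)=(0.2250, -0.1750, 1.0000), dt=0.8 → body Δ=(0.2145, -0.0573, 0.8000) → world pose (0.2145, -0.0573, 0.8000)
step 2: ξ=(vx,vy,ωz)=(-0.3500, -0.1250, 0.4167), dt=1.2 → body Δ=(-0.3660, -0.2467, 0.5000) → world pose (0.1364, -0.4917, 1.3000)
step 3: ξ=(vx,vy,ωz)=(0.1500, -0.0250, 0.1667), dt=1.5 → body Δ=(0.2273, -0.0091, 0.2500) → world pose (0.2060, -0.2751, 1.5500)
step 4: ξ=(vx,vy,ωz)=(-0.2250, -0.3250, -0.3333), dt=0.5 → body Δ=(-0.1255, -0.1524, -0.1667) → world pose (0.3558, -0.4037, 1.3833)
step 5: ξ=(vx,vy,ωz)=(-0.1375, -0.0375, 0.2083), dt=2.0 → body Δ=(-0.2517, -0.1293, 0.4167) → world pose (0.4359, -0.6751, 1.8000)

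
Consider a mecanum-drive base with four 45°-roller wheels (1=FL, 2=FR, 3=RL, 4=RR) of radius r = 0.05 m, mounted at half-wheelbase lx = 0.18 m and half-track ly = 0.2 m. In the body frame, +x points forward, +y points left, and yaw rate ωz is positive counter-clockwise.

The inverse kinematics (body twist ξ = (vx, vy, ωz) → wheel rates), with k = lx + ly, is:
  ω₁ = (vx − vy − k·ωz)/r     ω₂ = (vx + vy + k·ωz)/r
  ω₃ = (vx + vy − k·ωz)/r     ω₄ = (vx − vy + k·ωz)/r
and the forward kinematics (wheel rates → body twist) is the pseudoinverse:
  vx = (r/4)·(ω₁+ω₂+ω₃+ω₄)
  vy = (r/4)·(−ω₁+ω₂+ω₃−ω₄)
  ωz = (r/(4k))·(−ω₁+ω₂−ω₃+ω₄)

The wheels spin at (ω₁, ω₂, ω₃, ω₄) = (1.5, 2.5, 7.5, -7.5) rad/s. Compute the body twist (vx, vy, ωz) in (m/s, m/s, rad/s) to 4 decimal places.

k = lx + ly = 0.18 + 0.2 = 0.3800
ω₁+ω₂+ω₃+ω₄ = 4.0000  →  vx = (0.05/4)·4.0000 = 0.0500
−ω₁+ω₂+ω₃−ω₄ = 16.0000  →  vy = (0.05/4)·16.0000 = 0.2000
−ω₁+ω₂−ω₃+ω₄ = -14.0000  →  ωz = (0.05/1.5200)·-14.0000 = -0.4605

(0.0500, 0.2000, -0.4605)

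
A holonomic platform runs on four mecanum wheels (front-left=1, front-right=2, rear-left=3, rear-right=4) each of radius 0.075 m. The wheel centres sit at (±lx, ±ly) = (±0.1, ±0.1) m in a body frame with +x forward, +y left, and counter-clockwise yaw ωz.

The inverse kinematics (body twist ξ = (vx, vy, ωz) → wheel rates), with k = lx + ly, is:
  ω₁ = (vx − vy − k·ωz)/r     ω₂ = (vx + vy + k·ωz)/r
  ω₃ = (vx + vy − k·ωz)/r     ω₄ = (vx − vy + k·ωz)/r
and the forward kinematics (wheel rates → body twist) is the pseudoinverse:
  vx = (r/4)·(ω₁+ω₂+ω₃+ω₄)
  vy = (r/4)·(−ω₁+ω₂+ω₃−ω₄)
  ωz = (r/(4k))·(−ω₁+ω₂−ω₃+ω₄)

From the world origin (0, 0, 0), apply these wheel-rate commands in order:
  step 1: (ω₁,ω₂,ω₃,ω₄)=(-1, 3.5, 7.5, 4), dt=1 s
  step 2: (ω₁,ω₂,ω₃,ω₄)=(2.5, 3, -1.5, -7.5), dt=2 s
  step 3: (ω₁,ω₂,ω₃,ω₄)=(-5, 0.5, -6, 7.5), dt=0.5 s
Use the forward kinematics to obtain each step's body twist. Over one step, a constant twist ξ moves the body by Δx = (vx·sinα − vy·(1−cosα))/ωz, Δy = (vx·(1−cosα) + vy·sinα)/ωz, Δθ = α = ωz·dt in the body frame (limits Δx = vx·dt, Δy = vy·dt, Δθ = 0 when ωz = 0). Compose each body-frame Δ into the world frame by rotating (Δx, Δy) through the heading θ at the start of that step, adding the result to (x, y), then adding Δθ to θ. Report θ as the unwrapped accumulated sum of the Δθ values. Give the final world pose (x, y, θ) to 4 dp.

step 1: ξ=(vx,vy,ωz)=(0.2625, 0.1500, 0.0937), dt=1.0 → body Δ=(0.2551, 0.1621, 0.0937) → world pose (0.2551, 0.1621, 0.0937)
step 2: ξ=(vx,vy,ωz)=(-0.0656, 0.1219, -0.5156), dt=2.0 → body Δ=(0.0057, 0.2647, -1.0312) → world pose (0.2360, 0.4261, -0.9375)
step 3: ξ=(vx,vy,ωz)=(-0.0562, -0.1500, 1.7812), dt=0.5 → body Δ=(0.0067, -0.0772, 0.8906) → world pose (0.1778, 0.3750, -0.0469)

(0.1778, 0.3750, -0.0469)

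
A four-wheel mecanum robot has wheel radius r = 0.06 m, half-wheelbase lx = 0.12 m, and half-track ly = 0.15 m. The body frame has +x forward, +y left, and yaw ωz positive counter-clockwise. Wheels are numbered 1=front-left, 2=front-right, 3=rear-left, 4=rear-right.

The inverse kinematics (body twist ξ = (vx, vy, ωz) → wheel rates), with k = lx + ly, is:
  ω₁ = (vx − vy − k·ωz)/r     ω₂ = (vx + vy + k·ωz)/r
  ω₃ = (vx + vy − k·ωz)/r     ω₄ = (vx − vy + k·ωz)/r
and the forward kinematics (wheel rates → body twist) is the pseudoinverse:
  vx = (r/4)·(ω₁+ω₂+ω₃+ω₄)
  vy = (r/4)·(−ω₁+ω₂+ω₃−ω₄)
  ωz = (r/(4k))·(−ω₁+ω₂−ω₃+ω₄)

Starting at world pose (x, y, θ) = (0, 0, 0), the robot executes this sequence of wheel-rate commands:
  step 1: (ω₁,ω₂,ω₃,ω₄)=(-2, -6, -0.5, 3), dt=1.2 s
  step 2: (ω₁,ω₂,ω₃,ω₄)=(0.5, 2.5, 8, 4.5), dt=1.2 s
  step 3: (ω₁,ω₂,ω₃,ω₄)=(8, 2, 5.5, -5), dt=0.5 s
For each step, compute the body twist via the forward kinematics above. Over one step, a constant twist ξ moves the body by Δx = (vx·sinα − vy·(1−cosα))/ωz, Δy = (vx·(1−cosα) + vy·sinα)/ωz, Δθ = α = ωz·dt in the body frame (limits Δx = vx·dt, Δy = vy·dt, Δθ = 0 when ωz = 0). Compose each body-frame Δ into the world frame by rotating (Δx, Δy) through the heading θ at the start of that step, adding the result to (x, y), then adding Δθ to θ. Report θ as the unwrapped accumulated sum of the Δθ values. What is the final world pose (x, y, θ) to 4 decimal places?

(0.2698, -0.0543, -0.5917)

step 1: ξ=(vx,vy,ωz)=(-0.0825, -0.1125, -0.0278), dt=1.2 → body Δ=(-0.1012, -0.1333, -0.0333) → world pose (-0.1012, -0.1333, -0.0333)
step 2: ξ=(vx,vy,ωz)=(0.2325, 0.0825, -0.0833), dt=1.2 → body Δ=(0.2835, 0.0849, -0.1000) → world pose (0.1849, -0.0579, -0.1333)
step 3: ξ=(vx,vy,ωz)=(0.1575, 0.0675, -0.9167), dt=0.5 → body Δ=(0.0836, 0.0148, -0.4583) → world pose (0.2698, -0.0543, -0.5917)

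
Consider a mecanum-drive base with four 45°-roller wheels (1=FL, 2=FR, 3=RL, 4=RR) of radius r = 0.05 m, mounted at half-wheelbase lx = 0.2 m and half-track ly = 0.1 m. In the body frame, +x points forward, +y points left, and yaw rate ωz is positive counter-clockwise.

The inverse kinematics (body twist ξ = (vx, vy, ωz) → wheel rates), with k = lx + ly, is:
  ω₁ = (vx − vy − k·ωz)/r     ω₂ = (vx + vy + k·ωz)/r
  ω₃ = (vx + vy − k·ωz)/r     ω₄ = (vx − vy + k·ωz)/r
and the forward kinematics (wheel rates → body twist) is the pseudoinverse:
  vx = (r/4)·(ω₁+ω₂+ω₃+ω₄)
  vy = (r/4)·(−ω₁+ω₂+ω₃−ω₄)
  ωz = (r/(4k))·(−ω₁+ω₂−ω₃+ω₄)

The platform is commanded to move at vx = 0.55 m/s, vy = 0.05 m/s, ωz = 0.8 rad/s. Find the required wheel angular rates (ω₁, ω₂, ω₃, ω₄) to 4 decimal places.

(5.2000, 16.8000, 7.2000, 14.8000)

k = lx + ly = 0.2 + 0.1 = 0.3000;  k·ωz = 0.3000·0.8 = 0.2400
ω₁ (FL) = (vx − vy − k·ωz)/r = 0.2600/0.05 = 5.2000
ω₂ (FR) = (vx + vy + k·ωz)/r = 0.8400/0.05 = 16.8000
ω₃ (RL) = (vx + vy − k·ωz)/r = 0.3600/0.05 = 7.2000
ω₄ (RR) = (vx − vy + k·ωz)/r = 0.7400/0.05 = 14.8000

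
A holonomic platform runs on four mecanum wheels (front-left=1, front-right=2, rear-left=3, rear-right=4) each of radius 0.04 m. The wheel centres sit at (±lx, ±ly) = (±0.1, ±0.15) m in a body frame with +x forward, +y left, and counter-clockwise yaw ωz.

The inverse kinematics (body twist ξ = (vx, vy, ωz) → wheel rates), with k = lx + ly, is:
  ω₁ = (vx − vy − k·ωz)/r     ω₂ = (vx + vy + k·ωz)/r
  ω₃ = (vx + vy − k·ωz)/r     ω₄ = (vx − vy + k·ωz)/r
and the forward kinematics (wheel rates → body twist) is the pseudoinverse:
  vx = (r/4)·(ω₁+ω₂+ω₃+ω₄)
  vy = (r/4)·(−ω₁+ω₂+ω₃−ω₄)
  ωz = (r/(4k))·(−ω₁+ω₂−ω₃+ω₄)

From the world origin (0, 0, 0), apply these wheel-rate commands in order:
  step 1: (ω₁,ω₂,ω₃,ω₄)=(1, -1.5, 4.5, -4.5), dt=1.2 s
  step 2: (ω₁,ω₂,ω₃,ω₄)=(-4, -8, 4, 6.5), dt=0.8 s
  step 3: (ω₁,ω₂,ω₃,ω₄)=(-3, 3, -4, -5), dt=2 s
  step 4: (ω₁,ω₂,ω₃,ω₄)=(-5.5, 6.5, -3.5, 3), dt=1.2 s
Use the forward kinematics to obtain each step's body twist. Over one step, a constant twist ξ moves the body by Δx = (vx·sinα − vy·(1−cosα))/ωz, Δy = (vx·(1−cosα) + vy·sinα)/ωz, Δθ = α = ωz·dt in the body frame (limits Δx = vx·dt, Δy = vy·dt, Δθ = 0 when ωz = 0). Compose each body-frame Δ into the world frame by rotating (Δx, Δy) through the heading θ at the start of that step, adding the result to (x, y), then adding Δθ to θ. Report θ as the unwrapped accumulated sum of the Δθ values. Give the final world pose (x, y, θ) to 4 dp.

(-0.1434, 0.2997, 0.6880)

step 1: ξ=(vx,vy,ωz)=(-0.0050, 0.0650, -0.4600), dt=1.2 → body Δ=(0.0153, 0.0757, -0.5520) → world pose (0.0153, 0.0757, -0.5520)
step 2: ξ=(vx,vy,ωz)=(-0.0150, -0.0650, -0.0600), dt=0.8 → body Δ=(-0.0132, -0.0517, -0.0480) → world pose (-0.0231, 0.0386, -0.6000)
step 3: ξ=(vx,vy,ωz)=(-0.0900, 0.0700, 0.2000), dt=2.0 → body Δ=(-0.2029, 0.1008, 0.4000) → world pose (-0.1336, 0.2364, -0.2000)
step 4: ξ=(vx,vy,ωz)=(0.0050, 0.0550, 0.7400), dt=1.2 → body Δ=(-0.0222, 0.0602, 0.8880) → world pose (-0.1434, 0.2997, 0.6880)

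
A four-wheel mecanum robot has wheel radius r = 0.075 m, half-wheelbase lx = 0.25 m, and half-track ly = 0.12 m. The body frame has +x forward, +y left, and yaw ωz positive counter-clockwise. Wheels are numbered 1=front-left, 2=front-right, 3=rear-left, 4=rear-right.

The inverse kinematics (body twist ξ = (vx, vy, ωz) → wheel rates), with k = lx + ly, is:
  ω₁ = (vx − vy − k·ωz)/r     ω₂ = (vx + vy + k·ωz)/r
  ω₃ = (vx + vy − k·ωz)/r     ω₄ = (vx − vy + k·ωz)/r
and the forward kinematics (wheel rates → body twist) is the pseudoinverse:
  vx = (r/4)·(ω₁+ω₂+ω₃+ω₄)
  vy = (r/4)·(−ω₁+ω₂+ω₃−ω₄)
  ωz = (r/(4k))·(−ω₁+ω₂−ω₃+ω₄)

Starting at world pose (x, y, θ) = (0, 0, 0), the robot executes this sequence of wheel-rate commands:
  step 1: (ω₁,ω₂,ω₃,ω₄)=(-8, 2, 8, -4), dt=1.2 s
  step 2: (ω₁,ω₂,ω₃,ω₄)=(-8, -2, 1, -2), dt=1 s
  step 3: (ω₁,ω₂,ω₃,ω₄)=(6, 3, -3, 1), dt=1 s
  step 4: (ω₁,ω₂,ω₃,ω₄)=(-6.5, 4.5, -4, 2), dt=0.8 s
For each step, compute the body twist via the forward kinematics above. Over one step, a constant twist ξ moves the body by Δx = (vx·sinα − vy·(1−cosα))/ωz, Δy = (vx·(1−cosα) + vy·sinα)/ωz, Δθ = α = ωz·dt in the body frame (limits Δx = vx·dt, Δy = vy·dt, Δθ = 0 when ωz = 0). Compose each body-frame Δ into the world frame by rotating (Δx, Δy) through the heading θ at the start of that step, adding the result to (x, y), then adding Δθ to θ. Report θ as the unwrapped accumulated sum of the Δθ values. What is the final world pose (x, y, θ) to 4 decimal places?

step 1: ξ=(vx,vy,ωz)=(-0.0375, 0.4125, -0.1014), dt=1.2 → body Δ=(-0.0148, 0.4965, -0.1216) → world pose (-0.0148, 0.4965, -0.1216)
step 2: ξ=(vx,vy,ωz)=(-0.2062, 0.1687, 0.1520), dt=1.0 → body Δ=(-0.2183, 0.1525, 0.1520) → world pose (-0.2130, 0.6743, 0.0304)
step 3: ξ=(vx,vy,ωz)=(0.1312, -0.1312, 0.0507), dt=1.0 → body Δ=(0.1345, -0.1279, 0.0507) → world pose (-0.0746, 0.5506, 0.0811)
step 4: ξ=(vx,vy,ωz)=(-0.0750, 0.0938, 0.8615), dt=0.8 → body Δ=(-0.0802, 0.0493, 0.6892) → world pose (-0.1586, 0.5933, 0.7703)

(-0.1586, 0.5933, 0.7703)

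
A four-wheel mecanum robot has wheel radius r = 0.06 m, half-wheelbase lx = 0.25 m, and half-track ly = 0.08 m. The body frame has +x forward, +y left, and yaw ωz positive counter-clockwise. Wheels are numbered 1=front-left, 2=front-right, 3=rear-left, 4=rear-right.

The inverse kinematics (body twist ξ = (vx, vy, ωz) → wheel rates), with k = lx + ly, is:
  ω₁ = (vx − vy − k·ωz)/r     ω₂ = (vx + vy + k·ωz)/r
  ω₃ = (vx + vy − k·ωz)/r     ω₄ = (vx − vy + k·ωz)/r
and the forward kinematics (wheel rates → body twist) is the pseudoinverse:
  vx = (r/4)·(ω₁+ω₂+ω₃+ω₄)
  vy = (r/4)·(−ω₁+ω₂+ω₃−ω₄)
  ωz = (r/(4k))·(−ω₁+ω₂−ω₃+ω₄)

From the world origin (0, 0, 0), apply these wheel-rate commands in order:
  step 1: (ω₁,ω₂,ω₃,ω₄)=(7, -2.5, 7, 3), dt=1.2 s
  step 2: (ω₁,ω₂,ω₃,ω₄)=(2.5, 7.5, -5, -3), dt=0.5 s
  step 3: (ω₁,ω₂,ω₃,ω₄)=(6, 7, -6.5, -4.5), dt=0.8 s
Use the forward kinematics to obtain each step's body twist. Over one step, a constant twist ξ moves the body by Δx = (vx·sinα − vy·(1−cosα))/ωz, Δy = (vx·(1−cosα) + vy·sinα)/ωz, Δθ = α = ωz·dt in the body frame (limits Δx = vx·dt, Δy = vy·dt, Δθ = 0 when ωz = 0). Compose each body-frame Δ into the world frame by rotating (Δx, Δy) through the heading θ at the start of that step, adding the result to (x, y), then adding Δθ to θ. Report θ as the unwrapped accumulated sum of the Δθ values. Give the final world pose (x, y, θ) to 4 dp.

step 1: ξ=(vx,vy,ωz)=(0.2175, -0.0825, -0.6136), dt=1.2 → body Δ=(0.2032, -0.1821, -0.7364) → world pose (0.2032, -0.1821, -0.7364)
step 2: ξ=(vx,vy,ωz)=(0.0300, 0.0450, 0.3182), dt=0.5 → body Δ=(0.0132, 0.0236, 0.1591) → world pose (0.2288, -0.1735, -0.5773)
step 3: ξ=(vx,vy,ωz)=(0.0300, -0.0150, 0.1364), dt=0.8 → body Δ=(0.0246, -0.0107, 0.1091) → world pose (0.2436, -0.1958, -0.4682)

(0.2436, -0.1958, -0.4682)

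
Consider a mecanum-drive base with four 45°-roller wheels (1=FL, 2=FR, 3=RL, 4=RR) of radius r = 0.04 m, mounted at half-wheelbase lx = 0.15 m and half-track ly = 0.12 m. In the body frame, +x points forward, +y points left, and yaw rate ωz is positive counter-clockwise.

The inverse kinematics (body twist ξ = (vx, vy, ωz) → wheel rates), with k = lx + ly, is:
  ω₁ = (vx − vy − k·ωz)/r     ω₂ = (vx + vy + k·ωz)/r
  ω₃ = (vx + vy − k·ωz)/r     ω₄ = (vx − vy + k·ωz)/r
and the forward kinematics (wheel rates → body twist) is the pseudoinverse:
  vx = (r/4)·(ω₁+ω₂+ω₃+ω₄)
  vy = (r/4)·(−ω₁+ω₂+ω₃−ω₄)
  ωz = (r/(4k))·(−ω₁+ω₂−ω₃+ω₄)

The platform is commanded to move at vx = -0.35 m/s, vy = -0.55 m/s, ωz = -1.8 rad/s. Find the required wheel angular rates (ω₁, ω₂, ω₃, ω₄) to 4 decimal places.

k = lx + ly = 0.15 + 0.12 = 0.2700;  k·ωz = 0.2700·-1.8 = -0.4860
ω₁ (FL) = (vx − vy − k·ωz)/r = 0.6860/0.04 = 17.1500
ω₂ (FR) = (vx + vy + k·ωz)/r = -1.3860/0.04 = -34.6500
ω₃ (RL) = (vx + vy − k·ωz)/r = -0.4140/0.04 = -10.3500
ω₄ (RR) = (vx − vy + k·ωz)/r = -0.2860/0.04 = -7.1500

(17.1500, -34.6500, -10.3500, -7.1500)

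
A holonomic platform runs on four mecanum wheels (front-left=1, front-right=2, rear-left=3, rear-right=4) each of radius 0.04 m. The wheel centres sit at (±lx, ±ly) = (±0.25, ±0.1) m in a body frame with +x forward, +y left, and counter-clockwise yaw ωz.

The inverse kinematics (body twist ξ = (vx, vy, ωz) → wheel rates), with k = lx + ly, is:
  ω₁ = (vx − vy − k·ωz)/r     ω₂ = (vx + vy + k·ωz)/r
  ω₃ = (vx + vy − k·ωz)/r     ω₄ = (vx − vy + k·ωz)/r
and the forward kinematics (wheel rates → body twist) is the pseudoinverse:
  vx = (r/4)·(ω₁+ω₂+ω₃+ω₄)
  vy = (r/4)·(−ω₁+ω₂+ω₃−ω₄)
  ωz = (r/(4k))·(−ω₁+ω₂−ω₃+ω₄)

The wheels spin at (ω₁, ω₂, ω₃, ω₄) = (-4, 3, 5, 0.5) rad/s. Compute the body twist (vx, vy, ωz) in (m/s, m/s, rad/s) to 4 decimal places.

(0.0450, 0.1150, 0.0714)

k = lx + ly = 0.25 + 0.1 = 0.3500
ω₁+ω₂+ω₃+ω₄ = 4.5000  →  vx = (0.04/4)·4.5000 = 0.0450
−ω₁+ω₂+ω₃−ω₄ = 11.5000  →  vy = (0.04/4)·11.5000 = 0.1150
−ω₁+ω₂−ω₃+ω₄ = 2.5000  →  ωz = (0.04/1.4000)·2.5000 = 0.0714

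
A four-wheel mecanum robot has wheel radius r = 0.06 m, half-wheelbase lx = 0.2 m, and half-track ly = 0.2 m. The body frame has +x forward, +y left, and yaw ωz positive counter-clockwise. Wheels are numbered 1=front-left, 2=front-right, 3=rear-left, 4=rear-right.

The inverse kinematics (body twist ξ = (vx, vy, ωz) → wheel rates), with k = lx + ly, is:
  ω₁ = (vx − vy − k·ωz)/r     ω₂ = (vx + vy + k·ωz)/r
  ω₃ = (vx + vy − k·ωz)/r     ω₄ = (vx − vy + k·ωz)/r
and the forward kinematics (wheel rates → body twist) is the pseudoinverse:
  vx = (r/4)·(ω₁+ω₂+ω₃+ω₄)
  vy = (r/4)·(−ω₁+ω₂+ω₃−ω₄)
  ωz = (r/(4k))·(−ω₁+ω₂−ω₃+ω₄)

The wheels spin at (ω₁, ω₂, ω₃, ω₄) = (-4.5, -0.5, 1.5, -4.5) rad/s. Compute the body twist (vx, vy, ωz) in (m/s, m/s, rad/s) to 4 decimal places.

(-0.1200, 0.1500, -0.0750)

k = lx + ly = 0.2 + 0.2 = 0.4000
ω₁+ω₂+ω₃+ω₄ = -8.0000  →  vx = (0.06/4)·-8.0000 = -0.1200
−ω₁+ω₂+ω₃−ω₄ = 10.0000  →  vy = (0.06/4)·10.0000 = 0.1500
−ω₁+ω₂−ω₃+ω₄ = -2.0000  →  ωz = (0.06/1.6000)·-2.0000 = -0.0750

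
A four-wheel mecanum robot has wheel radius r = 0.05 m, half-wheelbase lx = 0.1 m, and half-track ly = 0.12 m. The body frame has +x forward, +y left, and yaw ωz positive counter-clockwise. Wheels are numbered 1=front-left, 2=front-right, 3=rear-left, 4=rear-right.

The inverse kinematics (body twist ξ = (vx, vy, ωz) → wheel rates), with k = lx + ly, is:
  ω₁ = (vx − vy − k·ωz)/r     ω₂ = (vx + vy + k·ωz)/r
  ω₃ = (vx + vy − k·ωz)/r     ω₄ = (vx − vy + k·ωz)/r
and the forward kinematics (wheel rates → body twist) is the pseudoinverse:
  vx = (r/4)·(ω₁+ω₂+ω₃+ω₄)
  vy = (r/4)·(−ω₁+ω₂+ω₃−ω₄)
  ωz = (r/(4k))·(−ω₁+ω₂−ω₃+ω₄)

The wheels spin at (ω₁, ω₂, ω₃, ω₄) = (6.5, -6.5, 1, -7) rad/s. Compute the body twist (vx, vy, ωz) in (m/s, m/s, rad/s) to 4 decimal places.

k = lx + ly = 0.1 + 0.12 = 0.2200
ω₁+ω₂+ω₃+ω₄ = -6.0000  →  vx = (0.05/4)·-6.0000 = -0.0750
−ω₁+ω₂+ω₃−ω₄ = -5.0000  →  vy = (0.05/4)·-5.0000 = -0.0625
−ω₁+ω₂−ω₃+ω₄ = -21.0000  →  ωz = (0.05/0.8800)·-21.0000 = -1.1932

(-0.0750, -0.0625, -1.1932)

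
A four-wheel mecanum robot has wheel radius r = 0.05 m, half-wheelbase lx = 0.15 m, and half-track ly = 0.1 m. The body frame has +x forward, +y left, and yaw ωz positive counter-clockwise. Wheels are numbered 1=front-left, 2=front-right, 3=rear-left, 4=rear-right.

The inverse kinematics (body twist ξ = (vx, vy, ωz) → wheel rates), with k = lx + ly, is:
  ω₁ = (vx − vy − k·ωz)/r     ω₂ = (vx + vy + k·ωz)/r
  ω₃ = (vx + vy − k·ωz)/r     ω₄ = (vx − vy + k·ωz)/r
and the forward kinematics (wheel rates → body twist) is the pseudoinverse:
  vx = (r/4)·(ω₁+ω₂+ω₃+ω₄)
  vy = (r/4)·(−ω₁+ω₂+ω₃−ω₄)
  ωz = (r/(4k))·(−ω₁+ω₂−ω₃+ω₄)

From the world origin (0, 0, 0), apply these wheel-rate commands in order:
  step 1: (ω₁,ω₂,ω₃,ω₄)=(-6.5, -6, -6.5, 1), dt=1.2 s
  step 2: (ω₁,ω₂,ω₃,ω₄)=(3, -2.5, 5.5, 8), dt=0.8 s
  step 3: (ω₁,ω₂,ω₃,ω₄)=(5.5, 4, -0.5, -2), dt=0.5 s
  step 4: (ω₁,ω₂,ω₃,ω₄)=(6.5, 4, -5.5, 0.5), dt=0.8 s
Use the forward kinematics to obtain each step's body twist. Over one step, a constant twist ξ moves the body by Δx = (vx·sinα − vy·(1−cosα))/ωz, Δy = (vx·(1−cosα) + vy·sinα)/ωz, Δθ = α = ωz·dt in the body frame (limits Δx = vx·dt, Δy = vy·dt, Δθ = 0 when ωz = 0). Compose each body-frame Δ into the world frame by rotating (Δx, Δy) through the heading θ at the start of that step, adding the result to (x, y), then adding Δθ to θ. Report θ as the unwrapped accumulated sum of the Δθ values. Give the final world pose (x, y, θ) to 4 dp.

step 1: ξ=(vx,vy,ωz)=(-0.2250, -0.0875, 0.4000), dt=1.2 → body Δ=(-0.2350, -0.1646, 0.4800) → world pose (-0.2350, -0.1646, 0.4800)
step 2: ξ=(vx,vy,ωz)=(0.1750, -0.1000, -0.1500), dt=0.8 → body Δ=(0.1349, -0.0882, -0.1200) → world pose (-0.0747, -0.1805, 0.3600)
step 3: ξ=(vx,vy,ωz)=(0.0875, 0.0000, -0.1500), dt=0.5 → body Δ=(0.0437, -0.0016, -0.0750) → world pose (-0.0332, -0.1667, 0.2850)
step 4: ξ=(vx,vy,ωz)=(0.0688, -0.1063, 0.1750), dt=0.8 → body Δ=(0.0608, -0.0809, 0.1400) → world pose (0.0479, -0.2272, 0.4250)

(0.0479, -0.2272, 0.4250)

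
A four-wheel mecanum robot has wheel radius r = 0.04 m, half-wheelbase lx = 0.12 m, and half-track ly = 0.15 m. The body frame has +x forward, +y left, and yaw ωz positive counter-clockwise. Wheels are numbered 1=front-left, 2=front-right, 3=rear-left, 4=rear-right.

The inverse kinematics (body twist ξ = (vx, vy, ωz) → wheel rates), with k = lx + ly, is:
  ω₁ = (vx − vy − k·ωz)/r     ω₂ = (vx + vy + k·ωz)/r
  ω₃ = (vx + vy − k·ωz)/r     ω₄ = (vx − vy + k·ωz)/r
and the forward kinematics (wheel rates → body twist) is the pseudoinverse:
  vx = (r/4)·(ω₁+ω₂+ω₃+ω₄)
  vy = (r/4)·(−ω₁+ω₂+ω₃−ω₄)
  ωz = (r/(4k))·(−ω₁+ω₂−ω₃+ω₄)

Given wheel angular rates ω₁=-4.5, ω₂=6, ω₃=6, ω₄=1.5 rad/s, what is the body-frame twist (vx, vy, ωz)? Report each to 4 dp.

k = lx + ly = 0.12 + 0.15 = 0.2700
ω₁+ω₂+ω₃+ω₄ = 9.0000  →  vx = (0.04/4)·9.0000 = 0.0900
−ω₁+ω₂+ω₃−ω₄ = 15.0000  →  vy = (0.04/4)·15.0000 = 0.1500
−ω₁+ω₂−ω₃+ω₄ = 6.0000  →  ωz = (0.04/1.0800)·6.0000 = 0.2222

(0.0900, 0.1500, 0.2222)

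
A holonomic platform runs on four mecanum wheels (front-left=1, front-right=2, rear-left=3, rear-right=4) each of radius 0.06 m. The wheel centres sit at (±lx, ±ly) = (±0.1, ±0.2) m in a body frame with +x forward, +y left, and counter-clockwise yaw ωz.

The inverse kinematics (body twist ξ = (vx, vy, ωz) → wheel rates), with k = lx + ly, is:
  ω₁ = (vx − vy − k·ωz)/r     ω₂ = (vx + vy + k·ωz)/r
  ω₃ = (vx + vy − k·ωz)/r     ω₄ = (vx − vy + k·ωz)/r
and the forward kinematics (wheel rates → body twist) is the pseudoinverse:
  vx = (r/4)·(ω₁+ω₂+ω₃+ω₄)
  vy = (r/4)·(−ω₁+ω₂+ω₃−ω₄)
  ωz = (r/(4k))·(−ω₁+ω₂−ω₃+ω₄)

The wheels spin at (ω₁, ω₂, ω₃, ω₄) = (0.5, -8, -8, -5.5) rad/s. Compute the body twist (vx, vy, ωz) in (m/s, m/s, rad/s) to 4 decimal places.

(-0.3150, -0.1650, -0.3000)

k = lx + ly = 0.1 + 0.2 = 0.3000
ω₁+ω₂+ω₃+ω₄ = -21.0000  →  vx = (0.06/4)·-21.0000 = -0.3150
−ω₁+ω₂+ω₃−ω₄ = -11.0000  →  vy = (0.06/4)·-11.0000 = -0.1650
−ω₁+ω₂−ω₃+ω₄ = -6.0000  →  ωz = (0.06/1.2000)·-6.0000 = -0.3000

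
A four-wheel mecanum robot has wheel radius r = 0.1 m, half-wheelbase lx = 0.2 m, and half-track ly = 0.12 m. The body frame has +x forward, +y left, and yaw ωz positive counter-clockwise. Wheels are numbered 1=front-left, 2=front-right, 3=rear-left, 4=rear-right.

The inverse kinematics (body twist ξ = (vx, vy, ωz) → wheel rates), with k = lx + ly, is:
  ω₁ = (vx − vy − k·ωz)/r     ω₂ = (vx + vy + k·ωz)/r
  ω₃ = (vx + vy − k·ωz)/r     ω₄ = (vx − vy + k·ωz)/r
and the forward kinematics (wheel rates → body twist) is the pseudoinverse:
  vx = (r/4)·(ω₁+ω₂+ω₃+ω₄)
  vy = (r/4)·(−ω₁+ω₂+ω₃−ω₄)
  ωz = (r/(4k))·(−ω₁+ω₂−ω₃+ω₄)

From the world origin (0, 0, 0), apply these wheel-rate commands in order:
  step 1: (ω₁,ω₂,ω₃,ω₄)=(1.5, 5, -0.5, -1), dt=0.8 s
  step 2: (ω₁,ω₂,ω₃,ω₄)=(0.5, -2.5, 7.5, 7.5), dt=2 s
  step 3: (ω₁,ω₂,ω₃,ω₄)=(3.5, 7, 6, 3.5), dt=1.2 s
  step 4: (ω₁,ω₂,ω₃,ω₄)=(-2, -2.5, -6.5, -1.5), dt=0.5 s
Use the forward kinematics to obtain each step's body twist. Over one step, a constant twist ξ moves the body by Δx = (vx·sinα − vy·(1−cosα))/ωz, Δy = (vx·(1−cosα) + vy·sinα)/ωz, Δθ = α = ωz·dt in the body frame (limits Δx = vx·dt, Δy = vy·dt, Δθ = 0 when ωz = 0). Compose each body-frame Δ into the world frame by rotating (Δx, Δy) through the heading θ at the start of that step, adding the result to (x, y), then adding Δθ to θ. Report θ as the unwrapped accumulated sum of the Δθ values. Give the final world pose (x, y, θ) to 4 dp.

step 1: ξ=(vx,vy,ωz)=(0.1250, 0.1000, 0.2344), dt=0.8 → body Δ=(0.0919, 0.0889, 0.1875) → world pose (0.0919, 0.0889, 0.1875)
step 2: ξ=(vx,vy,ωz)=(0.3250, -0.0750, -0.2344), dt=2.0 → body Δ=(0.5919, -0.2941, -0.4688) → world pose (0.7283, -0.0898, -0.2812)
step 3: ξ=(vx,vy,ωz)=(0.5000, 0.1500, 0.0781), dt=1.2 → body Δ=(0.5907, 0.2078, 0.0938) → world pose (1.3535, -0.0540, -0.1875)
step 4: ξ=(vx,vy,ωz)=(-0.3125, -0.1375, 0.3516), dt=0.5 → body Δ=(-0.1494, -0.0821, 0.1758) → world pose (1.1914, -0.1068, -0.0117)

(1.1914, -0.1068, -0.0117)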